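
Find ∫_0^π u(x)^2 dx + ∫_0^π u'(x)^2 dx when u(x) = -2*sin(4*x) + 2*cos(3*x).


||u||_{H^1(0,π)}^2 = -640/7 + 54*π

u'(x) = -6*sin(3*x) - 8*cos(4*x).
Expand u² and (u')² and integrate term by term on (0, π), using: for integers n ≥ 1, ∫_0^π sin²(nx) dx = ∫_0^π cos²(nx) dx = π/2; for n ≠ n', ∫_0^π sin(nx)sin(n'x) dx = ∫_0^π cos(nx)cos(n'x) dx = 0; and by product-to-sum, ∫_0^π sin(nx)cos(n'x) dx = ½∫_0^π [sin((n+n')x) + sin((n−n')x)] dx, which is 0 when n+n' is even and 2n/(n²−n'²) when n+n' is odd (it need not vanish on (0, π)).
  u² squared terms: (-2)²·∫sin(4x)² dx = 4·π/2 = 2*π;  (2)²·∫cos(3x)² dx = 4·π/2 = 2*π.
  u² cross terms: 2·(-2)·(2)·∫sin(4x)·cos(3x) dx = -8·(8/7) = -64/7.
  So ∫_0^π u² dx = 2*π + 2*π − 64/7 = -64/7 + 4*π.
  (u')² squared terms: (-8)²·∫cos(4x)² dx = 64·π/2 = 32*π;  (-6)²·∫sin(3x)² dx = 36·π/2 = 18*π.
  (u')² cross terms: 2·(-8)·(-6)·∫cos(4x)·sin(3x) dx = 96·(-6/7) = -576/7.
  So ∫_0^π (u')² dx = 32*π + 18*π − 576/7 = -576/7 + 50*π.
||u||_{H^1}^2 = (-64/7 + 4*π) + (-576/7 + 50*π) = -640/7 + 54*π.


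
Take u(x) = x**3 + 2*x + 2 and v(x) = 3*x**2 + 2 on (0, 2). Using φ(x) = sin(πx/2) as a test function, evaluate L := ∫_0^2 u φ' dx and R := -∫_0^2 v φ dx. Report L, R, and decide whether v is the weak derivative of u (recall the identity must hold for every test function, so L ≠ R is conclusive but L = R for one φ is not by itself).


LHS = -32/π + 96/π^3, RHS = -32/π + 96/π^3. Yes, v = u' weakly.

u(x) = x**3 + 2*x + 2, classical derivative u'(x) = 3*x**2 + 2.
φ(x) = sin(πx/2), so φ'(x) = π*cos(π*x/2)/2.
Note φ(0) = φ(2) = 0, so the boundary term u·φ vanishes.
LHS = ∫_0^2 u(x) φ'(x) dx = ∫_0^2 (π*x^3*cos(π*x/2)/2 + π*x*cos(π*x/2) + π*cos(π*x/2)) dx. Term by term:
  ∫_0^2 π*cos(π*x/2) dx = 0;  ∫_0^2 π*x*cos(π*x/2) dx = -8/π;  ∫_0^2 π*x^3*cos(π*x/2)/2 dx = -24/π + 96/π^3.
Sum: 0 − 8/π + -24/π + 96/π^3 = -32/π + 96/π^3.
So LHS = -32/π + 96/π^3.
∫_0^2 v(x) φ(x) dx = ∫_0^2 (3*x^2*sin(π*x/2) + 2*sin(π*x/2)) dx. Term by term:
  ∫_0^2 2*sin(π*x/2) dx = 8/π;  ∫_0^2 3*x^2*sin(π*x/2) dx = -96/π^3 + 24/π.
Sum: 8/π + -96/π^3 + 24/π = -96/π^3 + 32/π.
So RHS = -∫_0^2 v(x) φ(x) dx = -32/π + 96/π^3.
LHS = RHS, so the identity holds for this test φ.
Moreover u is smooth here and v(x) = u'(x) = 3*x**2 + 2 pointwise, so the identity holds for every test function. Hence v is the weak derivative of u.


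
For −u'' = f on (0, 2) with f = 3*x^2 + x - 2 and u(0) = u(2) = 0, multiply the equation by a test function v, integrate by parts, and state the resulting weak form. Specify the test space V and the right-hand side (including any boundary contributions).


V = H^1_0(0, 2) (so v(0) = v(2) = 0); weak form: ∫_0^2 u'v' dx = ∫_0^2 (3*x^2 + x - 2) v dx for all v ∈ V.

Multiply both sides by a test function v and integrate from 0 to 2:
  ∫_0^2 −u''(x) v(x) dx = ∫_0^2 f(x) v(x) dx.
Integrate the LHS by parts once:
  ∫_0^2 −u'' v dx = −[u'(x) v(x)]_0^2 + ∫_0^2 u'(x) v'(x) dx.
Thus ∫_0^2 u'(x) v'(x) dx = ∫_0^2 f(x) v(x) dx + [u'(x) v(x)]_0^2.
Choose V so that boundary terms are either known or forced to vanish.
u is Dirichlet: u(0) = u(2) = 0. Let V = H^1_0(0, 2); then v(0) = v(2) = 0, and [u' v]_0^2 = 0.
Weak formulation: find u (satisfying any essential BC) such that ∫_0^2 u'(x) v'(x) dx = ∫_0^2 f v dx for all v ∈ V.
Substituting f(x) = 3*x^2 + x - 2, the right-hand side is ∫_0^2 (3*x^2 + x - 2) v dx.


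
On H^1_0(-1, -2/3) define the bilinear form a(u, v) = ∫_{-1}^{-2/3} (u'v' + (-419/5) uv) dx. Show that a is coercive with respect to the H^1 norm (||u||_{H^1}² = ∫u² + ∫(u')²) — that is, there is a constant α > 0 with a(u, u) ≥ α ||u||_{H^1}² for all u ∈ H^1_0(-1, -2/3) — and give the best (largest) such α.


α = (-419 + 45*π^2)/(5*(1 + 9*π^2))

Coercivity of a(·,·) on H^1_0(-1, -2/3) means a(u, u) ≥ α ||u||_{H^1}² for every u ∈ H^1_0.
The interval has length L = 1/3, and Poincaré/coercivity depend only on L. Here a(u, u) = ∫(u')² + (-419/5)·∫u².
Here c = -419/5 < 0 with |c| < (π/L)² = 9*π^2, so coercivity still holds. The condition a(u,u) ≥ α||u||_{H^1}² reads (1−α)∫(u')² ≥ (α−c)∫u². Any admissible α is ≤ 1 (rapidly oscillating u have ∫u²/∫(u')² → 0), and α = 1 would force 0 ≥ (1−c)∫u², impossible since c < 1; so 1−α > 0. By the sharp Poincaré inequality on H^1_0 of an interval of length L, ∫(u')² ≥ (π/L)²∫u² with equality for the first sine mode sin(π(x−x₀)/L) (x₀ the left endpoint), so the inequality holds for all u iff (1−α)(π/L)² ≥ α − c, i.e. α ≤ ((π/L)² + c)/((π/L)² + 1) = (1 + c(L/π)²)/(1 + (L/π)²). (Direct route, valid since c ≤ 0: Poincaré gives c∫u² ≥ c(L/π)²∫(u')², so a(u,u) ≥ (1 + c(L/π)²)∫(u')², while ||u||_{H^1}² ≤ (1 + (L/π)²)∫(u')²; dividing yields the same α.) With (π/L)² = 9*π^2 and c = -419/5, the largest admissible constant is α = ((π/L)² + c)/((π/L)² + 1).
Simplifying, α = (-419 + 45*π^2)/(5*(1 + 9*π^2)).


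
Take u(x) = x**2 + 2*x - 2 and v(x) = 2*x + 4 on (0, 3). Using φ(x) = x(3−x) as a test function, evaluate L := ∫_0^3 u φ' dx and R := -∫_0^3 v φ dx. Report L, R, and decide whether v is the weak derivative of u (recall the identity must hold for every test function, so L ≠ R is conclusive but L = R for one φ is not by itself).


LHS = -45/2, RHS = -63/2. No, v is not the weak derivative of u.

u(x) = x**2 + 2*x - 2, classical derivative u'(x) = 2*x + 2.
φ(x) = x(3−x), so φ'(x) = 3 - 2*x.
Note φ(0) = φ(3) = 0, so the boundary term u·φ vanishes.
LHS = ∫_0^3 u(x) φ'(x) dx = ∫_0^3 (-2*x^3 - x^2 + 10*x - 6) dx. Term by term:
  ∫_0^3 -2*x^3 dx = -81/2;  ∫_0^3 -x^2 dx = -9;  ∫_0^3 10*x dx = 45;
  ∫_0^3 -6 dx = -18.
Sum: -81/2 − 9 + 45 − 18 = -45/2.
So LHS = -45/2.
∫_0^3 v(x) φ(x) dx = ∫_0^3 (-2*x^3 + 2*x^2 + 12*x) dx. Term by term:
  ∫_0^3 -2*x^3 dx = -81/2;  ∫_0^3 2*x^2 dx = 18;  ∫_0^3 12*x dx = 54.
Sum: -81/2 + 18 + 54 = 63/2.
So RHS = -∫_0^3 v(x) φ(x) dx = -63/2.
LHS − RHS = 9 ≠ 0, so the identity fails.
(For a valid weak derivative the identity must hold for EVERY test function, in particular this one. The failure shows v is NOT the weak derivative of u.)
Correct weak derivative would be u'(x) = 2*x + 2.


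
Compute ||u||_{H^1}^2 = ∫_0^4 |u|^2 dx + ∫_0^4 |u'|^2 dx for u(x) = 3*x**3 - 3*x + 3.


||u||_{H^1}^2 = 1193064/35

The H^1 norm (squared) on an interval (0, L) is
  ||u||_{H^1}^2 = ∫_0^L u(x)^2 dx + ∫_0^L u'(x)^2 dx.
Compute u'(x) = 9*x**2 - 3.
Then u(x)^2 = 9*x**6 - 18*x**4 + 18*x**3 + 9*x**2 - 18*x + 9 and u'(x)^2 = 81*x**4 - 54*x**2 + 9.
Integrate each monomial from 0 to 4 using ∫_0^4 c·x^n dx = c·4^(n+1)/(n+1):
  ∫_0^4 u(x)^2 dx = ∫_0^4 (9*x^6 - 18*x^4 + 18*x^3 + 9*x^2 - 18*x + 9) dx. Term by term:
    ∫_0^4 9*x^6 dx = 147456/7;  ∫_0^4 -18*x^4 dx = -18432/5;  ∫_0^4 18*x^3 dx = 1152;
    ∫_0^4 9*x^2 dx = 192;  ∫_0^4 -18*x dx = -144;  ∫_0^4 9 dx = 36.
  Sum: 147456/7 − 18432/5 + 1152 + 192 − 144 + 36 = 651516/35.
  ∫_0^4 u'(x)^2 dx = ∫_0^4 (81*x^4 - 54*x^2 + 9) dx. Term by term:
    ∫_0^4 81*x^4 dx = 82944/5;  ∫_0^4 -54*x^2 dx = -1152;  ∫_0^4 9 dx = 36.
  Sum: 82944/5 − 1152 + 36 = 77364/5.
Adding: ||u||_{H^1}^2 = 651516/35 + 77364/5 = 1193064/35.


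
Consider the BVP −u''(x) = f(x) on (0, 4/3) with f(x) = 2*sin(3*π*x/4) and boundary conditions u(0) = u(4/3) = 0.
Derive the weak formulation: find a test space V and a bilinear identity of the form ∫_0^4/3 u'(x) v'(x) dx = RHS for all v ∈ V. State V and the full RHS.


V = H^1_0(0, 4/3) (so v(0) = v(4/3) = 0); weak form: ∫_0^4/3 u'v' dx = ∫_0^4/3 (2*sin(3*π*x/4)) v dx for all v ∈ V.

Multiply both sides by a test function v and integrate from 0 to 4/3:
  ∫_0^4/3 −u''(x) v(x) dx = ∫_0^4/3 f(x) v(x) dx.
Integrate the LHS by parts once:
  ∫_0^4/3 −u'' v dx = −[u'(x) v(x)]_0^4/3 + ∫_0^4/3 u'(x) v'(x) dx.
Thus ∫_0^4/3 u'(x) v'(x) dx = ∫_0^4/3 f(x) v(x) dx + [u'(x) v(x)]_0^4/3.
Choose V so that boundary terms are either known or forced to vanish.
u is Dirichlet: u(0) = u(4/3) = 0. Let V = H^1_0(0, 4/3); then v(0) = v(4/3) = 0, and [u' v]_0^4/3 = 0.
Weak formulation: find u (satisfying any essential BC) such that ∫_0^4/3 u'(x) v'(x) dx = ∫_0^4/3 f v dx for all v ∈ V.
Substituting f(x) = 2*sin(3*π*x/4), the right-hand side is ∫_0^4/3 (2*sin(3*π*x/4)) v dx.


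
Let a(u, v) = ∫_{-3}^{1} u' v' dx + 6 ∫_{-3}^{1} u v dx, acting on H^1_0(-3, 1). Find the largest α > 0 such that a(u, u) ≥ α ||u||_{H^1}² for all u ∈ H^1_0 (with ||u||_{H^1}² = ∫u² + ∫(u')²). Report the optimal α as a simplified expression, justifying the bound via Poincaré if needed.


α = 1

Coercivity of a(·,·) on H^1_0(-3, 1) means a(u, u) ≥ α ||u||_{H^1}² for every u ∈ H^1_0.
The interval has length L = 4, and Poincaré/coercivity depend only on L. Here a(u, u) = ∫(u')² + (6)·∫u².
Here c = 6 ≥ 1, so a(u,u) = ∫(u')² + c∫u² ≥ ∫(u')² + ∫u² = ||u||_{H^1}², i.e. α = 1 works. No larger α is possible: a(u,u) ≥ α||u||_{H^1}² means (1−α)∫(u')² ≥ (α−c)∫u², and for the modes u_n = sin(nπ(x−x₀)/L) (x₀ the left endpoint) one has ∫u_n²/∫(u_n')² = (L/(nπ))² → 0, so a(u_n,u_n)/||u_n||_{H^1}² → 1. Hence the optimal constant is α = 1.
Therefore α = 1.


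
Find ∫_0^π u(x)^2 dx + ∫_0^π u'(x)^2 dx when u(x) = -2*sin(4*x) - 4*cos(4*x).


||u||_{H^1(0,π)}^2 = 170*π

u'(x) = 16*sin(4*x) - 8*cos(4*x).
Expand u² and (u')² and integrate term by term on (0, π), using: for integers n ≥ 1, ∫_0^π sin²(nx) dx = ∫_0^π cos²(nx) dx = π/2; for n ≠ n', ∫_0^π sin(nx)sin(n'x) dx = ∫_0^π cos(nx)cos(n'x) dx = 0; and by product-to-sum, ∫_0^π sin(nx)cos(n'x) dx = ½∫_0^π [sin((n+n')x) + sin((n−n')x)] dx, which is 0 when n+n' is even and 2n/(n²−n'²) when n+n' is odd (it need not vanish on (0, π)).
  u² squared terms: (-4)²·∫cos(4x)² dx = 16·π/2 = 8*π;  (-2)²·∫sin(4x)² dx = 4·π/2 = 2*π.
  u² cross terms: 2·(-4)·(-2)·∫cos(4x)·sin(4x) dx = 16·(0) = 0.
  So ∫_0^π u² dx = 8*π + 2*π + 0 = 10*π.
  (u')² squared terms: (-8)²·∫cos(4x)² dx = 64·π/2 = 32*π;  (16)²·∫sin(4x)² dx = 256·π/2 = 128*π.
  (u')² cross terms: 2·(-8)·(16)·∫cos(4x)·sin(4x) dx = -256·(0) = 0.
  So ∫_0^π (u')² dx = 32*π + 128*π + 0 = 160*π.
||u||_{H^1}^2 = (10*π) + (160*π) = 170*π.


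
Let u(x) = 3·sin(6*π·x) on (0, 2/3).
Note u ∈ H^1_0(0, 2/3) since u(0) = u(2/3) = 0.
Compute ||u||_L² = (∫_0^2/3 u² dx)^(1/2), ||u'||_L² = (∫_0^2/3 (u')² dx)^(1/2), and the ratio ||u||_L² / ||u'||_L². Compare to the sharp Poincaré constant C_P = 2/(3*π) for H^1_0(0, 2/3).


||u||_L² / ||u'||_L² = 1/(6*π) < C_P = 2/(3*π).

u(x) = 3·sin(6*π·x), so u'(x) = 18*π*cos(6*π*x).
Writing u(x) = A·sin(kπx/L) with A = 3 and k = 4, use ∫_0^L sin²(kπx/L) dx = L/2 and ∫_0^L cos²(kπx/L) dx = L/2.
u² = 9·sin²(6*π·x) and (u')² = 324*π^2·cos²(6*π·x), and each of sin², cos² integrates to L/2 = 1/3 over (0, 2/3).
∫_0^2/3 u² dx = 3, so ||u||_L² = sqrt(3).
∫_0^2/3 (u')² dx = 108*π^2, so ||u'||_L² = 6*sqrt(3)*π.
Ratio ||u||_L² / ||u'||_L² = 1/(6*π).
Sharp Poincaré constant on H^1_0(0, 2/3) is C_P = L/π = 2/(3*π), achieved by sin(3*π/2·x).
This is the k = 4 harmonic; the ratio L/(kπ) is strictly less than C_P = L/π, consistent with the sharp inequality ||u||_L² ≤ C_P ||u'||_L².


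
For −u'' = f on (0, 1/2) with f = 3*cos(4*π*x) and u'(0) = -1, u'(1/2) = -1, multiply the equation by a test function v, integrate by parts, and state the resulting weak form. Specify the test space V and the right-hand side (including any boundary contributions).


V = H^1(0, 1/2) (v unrestricted at boundary; u is determined up to an additive constant); weak form: ∫_0^1/2 u'v' dx = ∫_0^1/2 (3*cos(4*π*x)) v dx − v(1/2) + v(0) for all v ∈ V.

Multiply both sides by a test function v and integrate from 0 to 1/2:
  ∫_0^1/2 −u''(x) v(x) dx = ∫_0^1/2 f(x) v(x) dx.
Integrate the LHS by parts once:
  ∫_0^1/2 −u'' v dx = −[u'(x) v(x)]_0^1/2 + ∫_0^1/2 u'(x) v'(x) dx.
Thus ∫_0^1/2 u'(x) v'(x) dx = ∫_0^1/2 f(x) v(x) dx + [u'(x) v(x)]_0^1/2.
Choose V so that boundary terms are either known or forced to vanish.
u has inhomogeneous Neumann u'(0) = -1, u'(1/2) = -1. [u' v]_0^1/2 = (-1)·v(1/2) − (-1)·v(0) = − v(1/2) + v(0). Take V = H^1(0, 1/2); boundary term becomes part of RHS.
Weak formulation: find u (satisfying any essential BC) such that ∫_0^1/2 u'(x) v'(x) dx = ∫_0^1/2 f v dx − v(1/2) + v(0) for all v ∈ V (Neumann data are natural BCs: they enter the RHS as boundary terms).
Substituting f(x) = 3*cos(4*π*x), the right-hand side is ∫_0^1/2 (3*cos(4*π*x)) v dx − v(1/2) + v(0).
Compatibility check (pure Neumann): taking v ≡ 1 ∈ V gives 0 = ∫_0^1/2 f dx + (-1) − (-1), i.e. ∫_0^1/2 f dx must equal u'(0) − u'(1/2) = 0. Indeed ∫_0^1/2 (3*cos(4*π*x)) dx = 0, so the data are compatible. The solution is then unique only up to an additive constant (fix it e.g. by requiring ∫_0^1/2 u dx = 0).


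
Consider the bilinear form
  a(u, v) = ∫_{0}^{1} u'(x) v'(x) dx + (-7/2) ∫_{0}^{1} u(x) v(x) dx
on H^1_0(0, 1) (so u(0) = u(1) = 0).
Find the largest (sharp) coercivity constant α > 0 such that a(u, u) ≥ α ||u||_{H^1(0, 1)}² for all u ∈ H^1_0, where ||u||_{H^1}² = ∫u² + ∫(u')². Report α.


α = (-7/2 + π^2)/(1 + π^2)

Coercivity of a(·,·) on H^1_0(0, 1) means a(u, u) ≥ α ||u||_{H^1}² for every u ∈ H^1_0.
The interval has length L = 1, and Poincaré/coercivity depend only on L. Here a(u, u) = ∫(u')² + (-7/2)·∫u².
Here c = -7/2 < 0 with |c| < (π/L)² = π^2, so coercivity still holds. The condition a(u,u) ≥ α||u||_{H^1}² reads (1−α)∫(u')² ≥ (α−c)∫u². Any admissible α is ≤ 1 (rapidly oscillating u have ∫u²/∫(u')² → 0), and α = 1 would force 0 ≥ (1−c)∫u², impossible since c < 1; so 1−α > 0. By the sharp Poincaré inequality on H^1_0 of an interval of length L, ∫(u')² ≥ (π/L)²∫u² with equality for the first sine mode sin(π(x−x₀)/L) (x₀ the left endpoint), so the inequality holds for all u iff (1−α)(π/L)² ≥ α − c, i.e. α ≤ ((π/L)² + c)/((π/L)² + 1) = (1 + c(L/π)²)/(1 + (L/π)²). (Direct route, valid since c ≤ 0: Poincaré gives c∫u² ≥ c(L/π)²∫(u')², so a(u,u) ≥ (1 + c(L/π)²)∫(u')², while ||u||_{H^1}² ≤ (1 + (L/π)²)∫(u')²; dividing yields the same α.) With (π/L)² = π^2 and c = -7/2, the largest admissible constant is α = ((π/L)² + c)/((π/L)² + 1).
Simplifying, α = (-7/2 + π^2)/(1 + π^2).


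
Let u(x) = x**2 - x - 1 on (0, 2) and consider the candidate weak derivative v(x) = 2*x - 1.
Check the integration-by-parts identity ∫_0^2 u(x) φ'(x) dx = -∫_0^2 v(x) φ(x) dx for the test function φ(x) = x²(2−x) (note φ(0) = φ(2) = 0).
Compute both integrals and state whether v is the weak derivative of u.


LHS = -28/15, RHS = -28/15. Yes, v = u' weakly.

u(x) = x**2 - x - 1, classical derivative u'(x) = 2*x - 1.
φ(x) = x²(2−x), so φ'(x) = x*(4 - 3*x).
Note φ(0) = φ(2) = 0, so the boundary term u·φ vanishes.
LHS = ∫_0^2 u(x) φ'(x) dx = ∫_0^2 (-3*x^4 + 7*x^3 - x^2 - 4*x) dx. Term by term:
  ∫_0^2 -3*x^4 dx = -96/5;  ∫_0^2 7*x^3 dx = 28;  ∫_0^2 -x^2 dx = -8/3;
  ∫_0^2 -4*x dx = -8.
Sum: -96/5 + 28 − 8/3 − 8 = -28/15.
So LHS = -28/15.
∫_0^2 v(x) φ(x) dx = ∫_0^2 (-2*x^4 + 5*x^3 - 2*x^2) dx. Term by term:
  ∫_0^2 -2*x^4 dx = -64/5;  ∫_0^2 5*x^3 dx = 20;  ∫_0^2 -2*x^2 dx = -16/3.
Sum: -64/5 + 20 − 16/3 = 28/15.
So RHS = -∫_0^2 v(x) φ(x) dx = -28/15.
LHS = RHS, so the identity holds for this test φ.
Moreover u is smooth here and v(x) = u'(x) = 2*x - 1 pointwise, so the identity holds for every test function. Hence v is the weak derivative of u.


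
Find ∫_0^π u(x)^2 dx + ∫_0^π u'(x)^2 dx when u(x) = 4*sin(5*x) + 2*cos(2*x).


||u||_{H^1(0,π)}^2 = 800/21 + 218*π

u'(x) = -4*sin(2*x) + 20*cos(5*x).
Expand u² and (u')² and integrate term by term on (0, π), using: for integers n ≥ 1, ∫_0^π sin²(nx) dx = ∫_0^π cos²(nx) dx = π/2; for n ≠ n', ∫_0^π sin(nx)sin(n'x) dx = ∫_0^π cos(nx)cos(n'x) dx = 0; and by product-to-sum, ∫_0^π sin(nx)cos(n'x) dx = ½∫_0^π [sin((n+n')x) + sin((n−n')x)] dx, which is 0 when n+n' is even and 2n/(n²−n'²) when n+n' is odd (it need not vanish on (0, π)).
  u² squared terms: (2)²·∫cos(2x)² dx = 4·π/2 = 2*π;  (4)²·∫sin(5x)² dx = 16·π/2 = 8*π.
  u² cross terms: 2·(2)·(4)·∫cos(2x)·sin(5x) dx = 16·(10/21) = 160/21.
  So ∫_0^π u² dx = 2*π + 8*π + 160/21 = 160/21 + 10*π.
  (u')² squared terms: (-4)²·∫sin(2x)² dx = 16·π/2 = 8*π;  (20)²·∫cos(5x)² dx = 400·π/2 = 200*π.
  (u')² cross terms: 2·(-4)·(20)·∫sin(2x)·cos(5x) dx = -160·(-4/21) = 640/21.
  So ∫_0^π (u')² dx = 8*π + 200*π + 640/21 = 640/21 + 208*π.
||u||_{H^1}^2 = (160/21 + 10*π) + (640/21 + 208*π) = 800/21 + 218*π.


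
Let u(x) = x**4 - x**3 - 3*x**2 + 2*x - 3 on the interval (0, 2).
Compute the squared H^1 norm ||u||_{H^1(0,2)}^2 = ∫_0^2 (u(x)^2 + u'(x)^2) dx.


||u||_{H^1}^2 = 3110/63

The H^1 norm (squared) on an interval (0, L) is
  ||u||_{H^1}^2 = ∫_0^L u(x)^2 dx + ∫_0^L u'(x)^2 dx.
Compute u'(x) = 4*x**3 - 3*x**2 - 6*x + 2.
Then u(x)^2 = x**8 - 2*x**7 - 5*x**6 + 10*x**5 - x**4 - 6*x**3 + 22*x**2 - 12*x + 9 and u'(x)^2 = 16*x**6 - 24*x**5 - 39*x**4 + 52*x**3 + 24*x**2 - 24*x + 4.
Integrate each monomial from 0 to 2 using ∫_0^2 c·x^n dx = c·2^(n+1)/(n+1):
  ∫_0^2 u(x)^2 dx = ∫_0^2 (x^8 - 2*x^7 - 5*x^6 + 10*x^5 - x^4 - 6*x^3 + 22*x^2 - 12*x + 9) dx. Term by term:
    ∫_0^2 x^8 dx = 512/9;  ∫_0^2 -2*x^7 dx = -64;  ∫_0^2 -5*x^6 dx = -640/7;
    ∫_0^2 10*x^5 dx = 320/3;  ∫_0^2 -x^4 dx = -32/5;  ∫_0^2 -6*x^3 dx = -24;
    ∫_0^2 22*x^2 dx = 176/3;  ∫_0^2 -12*x dx = -24;  ∫_0^2 9 dx = 18.
  Sum: 512/9 − 64 − 640/7 + 320/3 − 32/5 − 24 + 176/3 − 24 + 18 = 9574/315.
  ∫_0^2 u'(x)^2 dx = ∫_0^2 (16*x^6 - 24*x^5 - 39*x^4 + 52*x^3 + 24*x^2 - 24*x + 4) dx. Term by term:
    ∫_0^2 16*x^6 dx = 2048/7;  ∫_0^2 -24*x^5 dx = -256;  ∫_0^2 -39*x^4 dx = -1248/5;
    ∫_0^2 52*x^3 dx = 208;  ∫_0^2 24*x^2 dx = 64;  ∫_0^2 -24*x dx = -48;
    ∫_0^2 4 dx = 8.
  Sum: 2048/7 − 256 − 1248/5 + 208 + 64 − 48 + 8 = 664/35.
Adding: ||u||_{H^1}^2 = 9574/315 + 664/35 = 3110/63.


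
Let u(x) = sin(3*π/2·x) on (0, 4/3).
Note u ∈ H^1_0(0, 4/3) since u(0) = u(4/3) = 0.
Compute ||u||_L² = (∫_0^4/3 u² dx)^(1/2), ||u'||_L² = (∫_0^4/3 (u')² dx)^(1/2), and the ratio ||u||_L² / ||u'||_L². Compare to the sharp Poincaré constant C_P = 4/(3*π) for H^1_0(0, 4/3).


||u||_L² / ||u'||_L² = 2/(3*π) < C_P = 4/(3*π).

u(x) = sin(3*π/2·x), so u'(x) = 3*π*cos(3*π*x/2)/2.
Writing u(x) = A·sin(kπx/L) with A = 1 and k = 2, use ∫_0^L sin²(kπx/L) dx = L/2 and ∫_0^L cos²(kπx/L) dx = L/2.
u² = 1·sin²(3*π/2·x) and (u')² = 9*π^2/4·cos²(3*π/2·x), and each of sin², cos² integrates to L/2 = 2/3 over (0, 4/3).
∫_0^4/3 u² dx = 2/3, so ||u||_L² = sqrt(6)/3.
∫_0^4/3 (u')² dx = 3*π^2/2, so ||u'||_L² = sqrt(6)*π/2.
Ratio ||u||_L² / ||u'||_L² = 2/(3*π).
Sharp Poincaré constant on H^1_0(0, 4/3) is C_P = L/π = 4/(3*π), achieved by sin(3*π/4·x).
This is the k = 2 harmonic; the ratio L/(kπ) is strictly less than C_P = L/π, consistent with the sharp inequality ||u||_L² ≤ C_P ||u'||_L².


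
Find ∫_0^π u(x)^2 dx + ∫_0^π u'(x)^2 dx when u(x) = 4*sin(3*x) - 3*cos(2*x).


||u||_{H^1(0,π)}^2 = -144 + 205*π/2

u'(x) = 6*sin(2*x) + 12*cos(3*x).
Expand u² and (u')² and integrate term by term on (0, π), using: for integers n ≥ 1, ∫_0^π sin²(nx) dx = ∫_0^π cos²(nx) dx = π/2; for n ≠ n', ∫_0^π sin(nx)sin(n'x) dx = ∫_0^π cos(nx)cos(n'x) dx = 0; and by product-to-sum, ∫_0^π sin(nx)cos(n'x) dx = ½∫_0^π [sin((n+n')x) + sin((n−n')x)] dx, which is 0 when n+n' is even and 2n/(n²−n'²) when n+n' is odd (it need not vanish on (0, π)).
  u² squared terms: (-3)²·∫cos(2x)² dx = 9·π/2 = 9*π/2;  (4)²·∫sin(3x)² dx = 16·π/2 = 8*π.
  u² cross terms: 2·(-3)·(4)·∫cos(2x)·sin(3x) dx = -24·(6/5) = -144/5.
  So ∫_0^π u² dx = 9*π/2 + 8*π − 144/5 = -144/5 + 25*π/2.
  (u')² squared terms: (6)²·∫sin(2x)² dx = 36·π/2 = 18*π;  (12)²·∫cos(3x)² dx = 144·π/2 = 72*π.
  (u')² cross terms: 2·(6)·(12)·∫sin(2x)·cos(3x) dx = 144·(-4/5) = -576/5.
  So ∫_0^π (u')² dx = 18*π + 72*π − 576/5 = -576/5 + 90*π.
||u||_{H^1}^2 = (-144/5 + 25*π/2) + (-576/5 + 90*π) = -144 + 205*π/2.


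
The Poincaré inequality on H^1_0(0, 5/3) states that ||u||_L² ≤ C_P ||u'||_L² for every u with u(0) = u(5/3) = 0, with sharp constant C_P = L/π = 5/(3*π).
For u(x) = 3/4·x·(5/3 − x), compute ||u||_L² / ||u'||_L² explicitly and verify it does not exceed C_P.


||u||_L² / ||u'||_L² = sqrt(10)/6 < C_P = 5/(3*π).

u(x) = 3/4·x·(5/3 − x), so u'(x) = 5/4 - 3*x/2.
u(x) = 3/4·x·(5/3 − x) vanishes at x = 0 and x = 5/3, so u ∈ H^1_0(0, 5/3). Differentiate via the product rule and integrate the resulting polynomials term by term.
  ∫_0^5/3 u² dx = ∫_0^5/3 (9*x^4/16 - 15*x^3/8 + 25*x^2/16) dx. Term by term:
    ∫_0^5/3 9*x^4/16 dx = 625/432;  ∫_0^5/3 -15*x^3/8 dx = -3125/864;  ∫_0^5/3 25*x^2/16 dx = 3125/1296.
  Sum: 625/432 − 3125/864 + 3125/1296 = 625/2592.
  ∫_0^5/3 (u')² dx = ∫_0^5/3 (9*x^2/4 - 15*x/4 + 25/16) dx. Term by term:
    ∫_0^5/3 9*x^2/4 dx = 125/36;  ∫_0^5/3 -15*x/4 dx = -125/24;  ∫_0^5/3 25/16 dx = 125/48.
  Sum: 125/36 − 125/24 + 125/48 = 125/144.
∫_0^5/3 u² dx = 625/2592, so ||u||_L² = 25*sqrt(2)/72.
∫_0^5/3 (u')² dx = 125/144, so ||u'||_L² = 5*sqrt(5)/12.
Ratio ||u||_L² / ||u'||_L² = sqrt(10)/6.
Sharp Poincaré constant on H^1_0(0, 5/3) is C_P = L/π = 5/(3*π), achieved by sin(3*π/5·x).
A polynomial bump cannot attain the sharp Poincaré constant (only the first sine eigenfunction does), so the ratio is strictly less than C_P, consistent with ||u||_L² ≤ C_P ||u'||_L².


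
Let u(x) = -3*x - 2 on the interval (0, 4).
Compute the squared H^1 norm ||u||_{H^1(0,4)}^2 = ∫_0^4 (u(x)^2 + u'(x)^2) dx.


||u||_{H^1}^2 = 340

The H^1 norm (squared) on an interval (0, L) is
  ||u||_{H^1}^2 = ∫_0^L u(x)^2 dx + ∫_0^L u'(x)^2 dx.
Compute u'(x) = -3.
Then u(x)^2 = 9*x**2 + 12*x + 4 and u'(x)^2 = 9.
Integrate each monomial from 0 to 4 using ∫_0^4 c·x^n dx = c·4^(n+1)/(n+1):
  ∫_0^4 u(x)^2 dx = ∫_0^4 (9*x^2 + 12*x + 4) dx. Term by term:
    ∫_0^4 9*x^2 dx = 192;  ∫_0^4 12*x dx = 96;  ∫_0^4 4 dx = 16.
  Sum: 192 + 96 + 16 = 304.
  ∫_0^4 u'(x)^2 dx = ∫_0^4 (9) dx. Term by term:
    ∫_0^4 9 dx = 36.
Adding: ||u||_{H^1}^2 = 304 + 36 = 340.


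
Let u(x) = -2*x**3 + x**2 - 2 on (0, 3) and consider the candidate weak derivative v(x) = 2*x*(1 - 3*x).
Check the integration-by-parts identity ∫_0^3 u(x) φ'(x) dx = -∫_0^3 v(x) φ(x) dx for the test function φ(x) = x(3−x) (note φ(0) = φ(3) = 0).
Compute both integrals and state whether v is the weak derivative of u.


LHS = 297/5, RHS = 297/5. Yes, v = u' weakly.

u(x) = -2*x**3 + x**2 - 2, classical derivative u'(x) = -6*x**2 + 2*x.
φ(x) = x(3−x), so φ'(x) = 3 - 2*x.
Note φ(0) = φ(3) = 0, so the boundary term u·φ vanishes.
LHS = ∫_0^3 u(x) φ'(x) dx = ∫_0^3 (4*x^4 - 8*x^3 + 3*x^2 + 4*x - 6) dx. Term by term:
  ∫_0^3 4*x^4 dx = 972/5;  ∫_0^3 -8*x^3 dx = -162;  ∫_0^3 3*x^2 dx = 27;
  ∫_0^3 4*x dx = 18;  ∫_0^3 -6 dx = -18.
Sum: 972/5 − 162 + 27 + 18 − 18 = 297/5.
So LHS = 297/5.
∫_0^3 v(x) φ(x) dx = ∫_0^3 (6*x^4 - 20*x^3 + 6*x^2) dx. Term by term:
  ∫_0^3 6*x^4 dx = 1458/5;  ∫_0^3 -20*x^3 dx = -405;  ∫_0^3 6*x^2 dx = 54.
Sum: 1458/5 − 405 + 54 = -297/5.
So RHS = -∫_0^3 v(x) φ(x) dx = 297/5.
LHS = RHS, so the identity holds for this test φ.
Moreover u is smooth here and v(x) = u'(x) = -6*x**2 + 2*x pointwise, so the identity holds for every test function. Hence v is the weak derivative of u.


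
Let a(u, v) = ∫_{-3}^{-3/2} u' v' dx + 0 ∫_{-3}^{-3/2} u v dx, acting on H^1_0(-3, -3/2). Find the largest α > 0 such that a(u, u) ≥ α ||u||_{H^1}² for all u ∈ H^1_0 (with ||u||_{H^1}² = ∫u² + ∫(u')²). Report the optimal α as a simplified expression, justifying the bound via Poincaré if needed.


α = 4*π^2/(9 + 4*π^2)

Coercivity of a(·,·) on H^1_0(-3, -3/2) means a(u, u) ≥ α ||u||_{H^1}² for every u ∈ H^1_0.
The interval has length L = 3/2, and Poincaré/coercivity depend only on L. Here a(u, u) = ∫(u')² + (0)·∫u².
Here c = 0, so a(u,u) = ∫(u')² alone. The condition a(u,u) ≥ α||u||_{H^1}² reads (1−α)∫(u')² ≥ (α−c)∫u². Any admissible α is ≤ 1 (rapidly oscillating u have ∫u²/∫(u')² → 0), and α = 1 would force 0 ≥ (1−c)∫u², impossible since c < 1; so 1−α > 0. By the sharp Poincaré inequality on H^1_0 of an interval of length L, ∫(u')² ≥ (π/L)²∫u² with equality for the first sine mode sin(π(x−x₀)/L) (x₀ the left endpoint), so the inequality holds for all u iff (1−α)(π/L)² ≥ α − c, i.e. α ≤ ((π/L)² + c)/((π/L)² + 1) = (1 + c(L/π)²)/(1 + (L/π)²). (Direct route, valid since c ≤ 0: Poincaré gives c∫u² ≥ c(L/π)²∫(u')², so a(u,u) ≥ (1 + c(L/π)²)∫(u')², while ||u||_{H^1}² ≤ (1 + (L/π)²)∫(u')²; dividing yields the same α.) With (π/L)² = 4*π^2/9 and c = 0, the largest admissible constant is α = ((π/L)² + c)/((π/L)² + 1).
Simplifying, α = 4*π^2/(9 + 4*π^2).


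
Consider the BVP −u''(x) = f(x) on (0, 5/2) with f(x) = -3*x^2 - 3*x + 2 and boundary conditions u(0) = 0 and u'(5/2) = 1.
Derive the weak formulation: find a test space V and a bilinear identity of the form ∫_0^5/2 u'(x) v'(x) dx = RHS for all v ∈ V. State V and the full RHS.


V = {v ∈ H^1(0, 5/2) : v(0) = 0} (test functions vanish at x = 0 where u is specified); weak form: ∫_0^5/2 u'v' dx = ∫_0^5/2 (-3*x^2 - 3*x + 2) v dx + v(5/2) for all v ∈ V.

Multiply both sides by a test function v and integrate from 0 to 5/2:
  ∫_0^5/2 −u''(x) v(x) dx = ∫_0^5/2 f(x) v(x) dx.
Integrate the LHS by parts once:
  ∫_0^5/2 −u'' v dx = −[u'(x) v(x)]_0^5/2 + ∫_0^5/2 u'(x) v'(x) dx.
Thus ∫_0^5/2 u'(x) v'(x) dx = ∫_0^5/2 f(x) v(x) dx + [u'(x) v(x)]_0^5/2.
Choose V so that boundary terms are either known or forced to vanish.
Mixed BC: u(0) = 0 (Dirichlet) and u'(5/2) = 1 (Neumann). Define V = {v ∈ H^1(0, 5/2) : v(0) = 0}. Then [u' v]_0^5/2 = u'(5/2)·v(5/2) − u'(0)·0 = v(5/2).
Weak formulation: find u (satisfying any essential BC) such that ∫_0^5/2 u'(x) v'(x) dx = ∫_0^5/2 f v dx + v(5/2) for all v ∈ V (Dirichlet at 0 absorbed into V; Neumann datum at x = 5/2 contributes the boundary term).
Substituting f(x) = -3*x^2 - 3*x + 2, the right-hand side is ∫_0^5/2 (-3*x^2 - 3*x + 2) v dx + v(5/2).


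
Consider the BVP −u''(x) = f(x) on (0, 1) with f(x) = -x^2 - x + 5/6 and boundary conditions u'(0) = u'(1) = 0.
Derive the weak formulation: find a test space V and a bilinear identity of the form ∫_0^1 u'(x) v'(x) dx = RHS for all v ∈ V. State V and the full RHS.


V = H^1(0, 1) (no boundary constraint on v; u is determined up to an additive constant); weak form: ∫_0^1 u'v' dx = ∫_0^1 (-x^2 - x + 5/6) v dx for all v ∈ V.

Multiply both sides by a test function v and integrate from 0 to 1:
  ∫_0^1 −u''(x) v(x) dx = ∫_0^1 f(x) v(x) dx.
Integrate the LHS by parts once:
  ∫_0^1 −u'' v dx = −[u'(x) v(x)]_0^1 + ∫_0^1 u'(x) v'(x) dx.
Thus ∫_0^1 u'(x) v'(x) dx = ∫_0^1 f(x) v(x) dx + [u'(x) v(x)]_0^1.
Choose V so that boundary terms are either known or forced to vanish.
u has homogeneous Neumann: u'(0) = u'(1) = 0. So [u' v]_0^1 = 0·v(1) − 0·v(0) = 0 for any v; take V = H^1(0, 1).
Weak formulation: find u (satisfying any essential BC) such that ∫_0^1 u'(x) v'(x) dx = ∫_0^1 f v dx for all v ∈ V (homogeneous Neumann, so boundary terms vanish).
Substituting f(x) = -x^2 - x + 5/6, the right-hand side is ∫_0^1 (-x^2 - x + 5/6) v dx.
Compatibility check (pure Neumann): taking v ≡ 1 ∈ V gives 0 = ∫_0^1 f dx + (0) − (0), i.e. ∫_0^1 f dx must equal u'(0) − u'(1) = 0. Indeed ∫_0^1 (-x^2 - x + 5/6) dx = 0, so the data are compatible. The solution is then unique only up to an additive constant (fix it e.g. by requiring ∫_0^1 u dx = 0).


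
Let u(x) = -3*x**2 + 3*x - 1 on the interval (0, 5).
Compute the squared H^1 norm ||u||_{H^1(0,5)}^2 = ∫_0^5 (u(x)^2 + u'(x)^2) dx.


||u||_{H^1}^2 = 8925/2

The H^1 norm (squared) on an interval (0, L) is
  ||u||_{H^1}^2 = ∫_0^L u(x)^2 dx + ∫_0^L u'(x)^2 dx.
Compute u'(x) = 3 - 6*x.
Then u(x)^2 = 9*x**4 - 18*x**3 + 15*x**2 - 6*x + 1 and u'(x)^2 = 36*x**2 - 36*x + 9.
Integrate each monomial from 0 to 5 using ∫_0^5 c·x^n dx = c·5^(n+1)/(n+1):
  ∫_0^5 u(x)^2 dx = ∫_0^5 (9*x^4 - 18*x^3 + 15*x^2 - 6*x + 1) dx. Term by term:
    ∫_0^5 9*x^4 dx = 5625;  ∫_0^5 -18*x^3 dx = -5625/2;  ∫_0^5 15*x^2 dx = 625;
    ∫_0^5 -6*x dx = -75;  ∫_0^5 1 dx = 5.
  Sum: 5625 − 5625/2 + 625 − 75 + 5 = 6735/2.
  ∫_0^5 u'(x)^2 dx = ∫_0^5 (36*x^2 - 36*x + 9) dx. Term by term:
    ∫_0^5 36*x^2 dx = 1500;  ∫_0^5 -36*x dx = -450;  ∫_0^5 9 dx = 45.
  Sum: 1500 − 450 + 45 = 1095.
Adding: ||u||_{H^1}^2 = 6735/2 + 1095 = 8925/2.


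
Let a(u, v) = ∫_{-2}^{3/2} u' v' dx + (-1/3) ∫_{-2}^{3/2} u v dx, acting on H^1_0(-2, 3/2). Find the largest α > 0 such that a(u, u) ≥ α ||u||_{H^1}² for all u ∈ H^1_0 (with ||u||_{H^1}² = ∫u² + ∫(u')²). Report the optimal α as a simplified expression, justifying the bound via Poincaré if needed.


α = (-49 + 12*π^2)/(3*(4*π^2 + 49))

Coercivity of a(·,·) on H^1_0(-2, 3/2) means a(u, u) ≥ α ||u||_{H^1}² for every u ∈ H^1_0.
The interval has length L = 7/2, and Poincaré/coercivity depend only on L. Here a(u, u) = ∫(u')² + (-1/3)·∫u².
Here c = -1/3 < 0 with |c| < (π/L)² = 4*π^2/49, so coercivity still holds. The condition a(u,u) ≥ α||u||_{H^1}² reads (1−α)∫(u')² ≥ (α−c)∫u². Any admissible α is ≤ 1 (rapidly oscillating u have ∫u²/∫(u')² → 0), and α = 1 would force 0 ≥ (1−c)∫u², impossible since c < 1; so 1−α > 0. By the sharp Poincaré inequality on H^1_0 of an interval of length L, ∫(u')² ≥ (π/L)²∫u² with equality for the first sine mode sin(π(x−x₀)/L) (x₀ the left endpoint), so the inequality holds for all u iff (1−α)(π/L)² ≥ α − c, i.e. α ≤ ((π/L)² + c)/((π/L)² + 1) = (1 + c(L/π)²)/(1 + (L/π)²). (Direct route, valid since c ≤ 0: Poincaré gives c∫u² ≥ c(L/π)²∫(u')², so a(u,u) ≥ (1 + c(L/π)²)∫(u')², while ||u||_{H^1}² ≤ (1 + (L/π)²)∫(u')²; dividing yields the same α.) With (π/L)² = 4*π^2/49 and c = -1/3, the largest admissible constant is α = ((π/L)² + c)/((π/L)² + 1).
Simplifying, α = (-49 + 12*π^2)/(3*(4*π^2 + 49)).


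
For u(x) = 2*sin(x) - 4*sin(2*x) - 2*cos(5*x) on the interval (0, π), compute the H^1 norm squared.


||u||_{H^1(0,π)}^2 = -1664/21 + 96*π

u'(x) = 10*sin(5*x) + 2*cos(x) - 8*cos(2*x).
Expand u² and (u')² and integrate term by term on (0, π), using: for integers n ≥ 1, ∫_0^π sin²(nx) dx = ∫_0^π cos²(nx) dx = π/2; for n ≠ n', ∫_0^π sin(nx)sin(n'x) dx = ∫_0^π cos(nx)cos(n'x) dx = 0; and by product-to-sum, ∫_0^π sin(nx)cos(n'x) dx = ½∫_0^π [sin((n+n')x) + sin((n−n')x)] dx, which is 0 when n+n' is even and 2n/(n²−n'²) when n+n' is odd (it need not vanish on (0, π)).
  u² squared terms: (-4)²·∫sin(2x)² dx = 16·π/2 = 8*π;  (-2)²·∫cos(5x)² dx = 4·π/2 = 2*π;  (2)²·∫sin(x)² dx = 4·π/2 = 2*π.
  u² cross terms: 2·(-4)·(-2)·∫sin(2x)·cos(5x) dx = 16·(-4/21) = -64/21;  2·(-4)·(2)·∫sin(2x)·sin(x) dx = -16·(0) = 0;  2·(-2)·(2)·∫cos(5x)·sin(x) dx = -8·(0) = 0.
  So ∫_0^π u² dx = 8*π + 2*π + 2*π − 64/21 + 0 + 0 = -64/21 + 12*π.
  (u')² squared terms: (-8)²·∫cos(2x)² dx = 64·π/2 = 32*π;  (2)²·∫cos(x)² dx = 4·π/2 = 2*π;  (10)²·∫sin(5x)² dx = 100·π/2 = 50*π.
  (u')² cross terms: 2·(-8)·(2)·∫cos(2x)·cos(x) dx = -32·(0) = 0;  2·(-8)·(10)·∫cos(2x)·sin(5x) dx = -160·(10/21) = -1600/21;  2·(2)·(10)·∫cos(x)·sin(5x) dx = 40·(0) = 0.
  So ∫_0^π (u')² dx = 32*π + 2*π + 50*π + 0 − 1600/21 + 0 = -1600/21 + 84*π.
||u||_{H^1}^2 = (-64/21 + 12*π) + (-1600/21 + 84*π) = -1664/21 + 96*π.


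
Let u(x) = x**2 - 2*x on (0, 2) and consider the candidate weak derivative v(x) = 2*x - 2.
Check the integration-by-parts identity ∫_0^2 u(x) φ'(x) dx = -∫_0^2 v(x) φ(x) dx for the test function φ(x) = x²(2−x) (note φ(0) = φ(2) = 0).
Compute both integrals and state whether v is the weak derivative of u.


LHS = -8/15, RHS = -8/15. Yes, v = u' weakly.

u(x) = x**2 - 2*x, classical derivative u'(x) = 2*x - 2.
φ(x) = x²(2−x), so φ'(x) = x*(4 - 3*x).
Note φ(0) = φ(2) = 0, so the boundary term u·φ vanishes.
LHS = ∫_0^2 u(x) φ'(x) dx = ∫_0^2 (-3*x^4 + 10*x^3 - 8*x^2) dx. Term by term:
  ∫_0^2 -3*x^4 dx = -96/5;  ∫_0^2 10*x^3 dx = 40;  ∫_0^2 -8*x^2 dx = -64/3.
Sum: -96/5 + 40 − 64/3 = -8/15.
So LHS = -8/15.
∫_0^2 v(x) φ(x) dx = ∫_0^2 (-2*x^4 + 6*x^3 - 4*x^2) dx. Term by term:
  ∫_0^2 -2*x^4 dx = -64/5;  ∫_0^2 6*x^3 dx = 24;  ∫_0^2 -4*x^2 dx = -32/3.
Sum: -64/5 + 24 − 32/3 = 8/15.
So RHS = -∫_0^2 v(x) φ(x) dx = -8/15.
LHS = RHS, so the identity holds for this test φ.
Moreover u is smooth here and v(x) = u'(x) = 2*x - 2 pointwise, so the identity holds for every test function. Hence v is the weak derivative of u.


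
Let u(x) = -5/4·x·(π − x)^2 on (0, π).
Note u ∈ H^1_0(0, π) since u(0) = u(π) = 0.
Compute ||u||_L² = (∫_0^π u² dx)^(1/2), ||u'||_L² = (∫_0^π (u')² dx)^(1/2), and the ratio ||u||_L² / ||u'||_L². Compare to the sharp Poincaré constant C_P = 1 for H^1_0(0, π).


||u||_L² / ||u'||_L² = sqrt(14)*π/14 < C_P = 1.

u(x) = -5/4·x·(π − x)^2, so u'(x) = 5*(π - 3*x)*(x - π)/4.
u(x) = -5/4·x·(π − x)^2 vanishes at x = 0 and x = π, so u ∈ H^1_0(0, π). Differentiate via the product rule and integrate the resulting polynomials term by term.
  ∫_0^π u² dx = ∫_0^π (25*x^6/16 - 25*π*x^5/4 + 75*π^2*x^4/8 - 25*π^3*x^3/4 + 25*π^4*x^2/16) dx. Term by term:
    ∫_0^π 25*x^6/16 dx = 25*π^7/112;  ∫_0^π -25*π*x^5/4 dx = -25*π^7/24;  ∫_0^π 75*π^2*x^4/8 dx = 15*π^7/8;
    ∫_0^π -25*π^3*x^3/4 dx = -25*π^7/16;  ∫_0^π 25*π^4*x^2/16 dx = 25*π^7/48.
  Sum: 25*π^7/112 − 25*π^7/24 + 15*π^7/8 − 25*π^7/16 + 25*π^7/48 = 5*π^7/336.
  ∫_0^π (u')² dx = ∫_0^π (225*x^4/16 - 75*π*x^3/2 + 275*π^2*x^2/8 - 25*π^3*x/2 + 25*π^4/16) dx. Term by term:
    ∫_0^π 225*x^4/16 dx = 45*π^5/16;  ∫_0^π -75*π*x^3/2 dx = -75*π^5/8;  ∫_0^π 275*π^2*x^2/8 dx = 275*π^5/24;
    ∫_0^π -25*π^3*x/2 dx = -25*π^5/4;  ∫_0^π 25*π^4/16 dx = 25*π^5/16.
  Sum: 45*π^5/16 − 75*π^5/8 + 275*π^5/24 − 25*π^5/4 + 25*π^5/16 = 5*π^5/24.
∫_0^π u² dx = 5*π^7/336, so ||u||_L² = sqrt(105)*π^(7/2)/84.
∫_0^π (u')² dx = 5*π^5/24, so ||u'||_L² = sqrt(30)*π^(5/2)/12.
Ratio ||u||_L² / ||u'||_L² = sqrt(14)*π/14.
Sharp Poincaré constant on H^1_0(0, π) is C_P = L/π = 1, achieved by sin(x).
A polynomial bump cannot attain the sharp Poincaré constant (only the first sine eigenfunction does), so the ratio is strictly less than C_P, consistent with ||u||_L² ≤ C_P ||u'||_L².


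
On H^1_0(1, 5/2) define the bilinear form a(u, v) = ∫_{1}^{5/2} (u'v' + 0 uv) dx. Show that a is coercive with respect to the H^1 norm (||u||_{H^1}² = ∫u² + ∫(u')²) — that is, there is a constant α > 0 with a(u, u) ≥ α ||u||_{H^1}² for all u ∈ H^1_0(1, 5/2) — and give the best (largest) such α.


α = 4*π^2/(9 + 4*π^2)

Coercivity of a(·,·) on H^1_0(1, 5/2) means a(u, u) ≥ α ||u||_{H^1}² for every u ∈ H^1_0.
The interval has length L = 3/2, and Poincaré/coercivity depend only on L. Here a(u, u) = ∫(u')² + (0)·∫u².
Here c = 0, so a(u,u) = ∫(u')² alone. The condition a(u,u) ≥ α||u||_{H^1}² reads (1−α)∫(u')² ≥ (α−c)∫u². Any admissible α is ≤ 1 (rapidly oscillating u have ∫u²/∫(u')² → 0), and α = 1 would force 0 ≥ (1−c)∫u², impossible since c < 1; so 1−α > 0. By the sharp Poincaré inequality on H^1_0 of an interval of length L, ∫(u')² ≥ (π/L)²∫u² with equality for the first sine mode sin(π(x−x₀)/L) (x₀ the left endpoint), so the inequality holds for all u iff (1−α)(π/L)² ≥ α − c, i.e. α ≤ ((π/L)² + c)/((π/L)² + 1) = (1 + c(L/π)²)/(1 + (L/π)²). (Direct route, valid since c ≤ 0: Poincaré gives c∫u² ≥ c(L/π)²∫(u')², so a(u,u) ≥ (1 + c(L/π)²)∫(u')², while ||u||_{H^1}² ≤ (1 + (L/π)²)∫(u')²; dividing yields the same α.) With (π/L)² = 4*π^2/9 and c = 0, the largest admissible constant is α = ((π/L)² + c)/((π/L)² + 1).
Simplifying, α = 4*π^2/(9 + 4*π^2).


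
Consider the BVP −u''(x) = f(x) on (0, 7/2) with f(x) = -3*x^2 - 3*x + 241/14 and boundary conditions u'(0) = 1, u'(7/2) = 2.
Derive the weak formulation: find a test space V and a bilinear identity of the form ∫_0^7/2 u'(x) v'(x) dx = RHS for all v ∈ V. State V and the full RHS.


V = H^1(0, 7/2) (v unrestricted at boundary; u is determined up to an additive constant); weak form: ∫_0^7/2 u'v' dx = ∫_0^7/2 (-3*x^2 - 3*x + 241/14) v dx + 2·v(7/2) − v(0) for all v ∈ V.

Multiply both sides by a test function v and integrate from 0 to 7/2:
  ∫_0^7/2 −u''(x) v(x) dx = ∫_0^7/2 f(x) v(x) dx.
Integrate the LHS by parts once:
  ∫_0^7/2 −u'' v dx = −[u'(x) v(x)]_0^7/2 + ∫_0^7/2 u'(x) v'(x) dx.
Thus ∫_0^7/2 u'(x) v'(x) dx = ∫_0^7/2 f(x) v(x) dx + [u'(x) v(x)]_0^7/2.
Choose V so that boundary terms are either known or forced to vanish.
u has inhomogeneous Neumann u'(0) = 1, u'(7/2) = 2. [u' v]_0^7/2 = (2)·v(7/2) − (1)·v(0) = 2·v(7/2) − v(0). Take V = H^1(0, 7/2); boundary term becomes part of RHS.
Weak formulation: find u (satisfying any essential BC) such that ∫_0^7/2 u'(x) v'(x) dx = ∫_0^7/2 f v dx + 2·v(7/2) − v(0) for all v ∈ V (Neumann data are natural BCs: they enter the RHS as boundary terms).
Substituting f(x) = -3*x^2 - 3*x + 241/14, the right-hand side is ∫_0^7/2 (-3*x^2 - 3*x + 241/14) v dx + 2·v(7/2) − v(0).
Compatibility check (pure Neumann): taking v ≡ 1 ∈ V gives 0 = ∫_0^7/2 f dx + (2) − (1), i.e. ∫_0^7/2 f dx must equal u'(0) − u'(7/2) = -1. Indeed ∫_0^7/2 (-3*x^2 - 3*x + 241/14) dx = -1, so the data are compatible. The solution is then unique only up to an additive constant (fix it e.g. by requiring ∫_0^7/2 u dx = 0).


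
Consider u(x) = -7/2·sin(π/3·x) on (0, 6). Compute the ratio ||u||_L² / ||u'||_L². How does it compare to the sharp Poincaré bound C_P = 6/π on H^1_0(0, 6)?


||u||_L² / ||u'||_L² = 3/π < C_P = 6/π.

u(x) = -7/2·sin(π/3·x), so u'(x) = -7*π*cos(π*x/3)/6.
Writing u(x) = A·sin(kπx/L) with A = -7/2 and k = 2, use ∫_0^L sin²(kπx/L) dx = L/2 and ∫_0^L cos²(kπx/L) dx = L/2.
u² = 49/4·sin²(π/3·x) and (u')² = 49*π^2/36·cos²(π/3·x), and each of sin², cos² integrates to L/2 = 3 over (0, 6).
∫_0^6 u² dx = 147/4, so ||u||_L² = 7*sqrt(3)/2.
∫_0^6 (u')² dx = 49*π^2/12, so ||u'||_L² = 7*sqrt(3)*π/6.
Ratio ||u||_L² / ||u'||_L² = 3/π.
Sharp Poincaré constant on H^1_0(0, 6) is C_P = L/π = 6/π, achieved by sin(π/6·x).
This is the k = 2 harmonic; the ratio L/(kπ) is strictly less than C_P = L/π, consistent with the sharp inequality ||u||_L² ≤ C_P ||u'||_L².


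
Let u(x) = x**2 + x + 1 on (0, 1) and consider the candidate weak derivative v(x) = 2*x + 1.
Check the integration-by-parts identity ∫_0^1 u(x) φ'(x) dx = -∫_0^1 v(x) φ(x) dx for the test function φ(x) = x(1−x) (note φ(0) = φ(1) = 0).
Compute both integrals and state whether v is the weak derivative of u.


LHS = -1/3, RHS = -1/3. Yes, v = u' weakly.

u(x) = x**2 + x + 1, classical derivative u'(x) = 2*x + 1.
φ(x) = x(1−x), so φ'(x) = 1 - 2*x.
Note φ(0) = φ(1) = 0, so the boundary term u·φ vanishes.
LHS = ∫_0^1 u(x) φ'(x) dx = ∫_0^1 (-2*x^3 - x^2 - x + 1) dx. Term by term:
  ∫_0^1 -2*x^3 dx = -1/2;  ∫_0^1 -x^2 dx = -1/3;  ∫_0^1 -x dx = -1/2;
  ∫_0^1 1 dx = 1.
Sum: -1/2 − 1/3 − 1/2 + 1 = -1/3.
So LHS = -1/3.
∫_0^1 v(x) φ(x) dx = ∫_0^1 (-2*x^3 + x^2 + x) dx. Term by term:
  ∫_0^1 -2*x^3 dx = -1/2;  ∫_0^1 x^2 dx = 1/3;  ∫_0^1 x dx = 1/2.
Sum: -1/2 + 1/3 + 1/2 = 1/3.
So RHS = -∫_0^1 v(x) φ(x) dx = -1/3.
LHS = RHS, so the identity holds for this test φ.
Moreover u is smooth here and v(x) = u'(x) = 2*x + 1 pointwise, so the identity holds for every test function. Hence v is the weak derivative of u.
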